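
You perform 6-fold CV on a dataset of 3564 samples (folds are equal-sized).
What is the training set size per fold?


Each validation fold has 3564/6 = 594 samples. Training set = 3564 - 594 = 2970.

2970


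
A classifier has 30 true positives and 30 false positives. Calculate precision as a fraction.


Precision = TP / (TP + FP) = 30 / 60 = 1/2.

1/2


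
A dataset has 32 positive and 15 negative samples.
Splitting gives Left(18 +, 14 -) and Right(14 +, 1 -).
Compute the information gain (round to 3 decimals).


H(parent) = 0.9035. H(left) = 0.9887, H(right) = 0.3534. Weighted = (32/47)*0.9887 + (15/47)*0.3534 = 0.7859. IG = 0.9035 - 0.7859 = 0.1176, which rounds to 0.118.

0.118


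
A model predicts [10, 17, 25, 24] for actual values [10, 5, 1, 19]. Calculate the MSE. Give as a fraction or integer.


MSE = (1/4) * ((10-10)^2=0 + (5-17)^2=144 + (1-25)^2=576 + (19-24)^2=25). Sum = 745. MSE = 745/4.

745/4


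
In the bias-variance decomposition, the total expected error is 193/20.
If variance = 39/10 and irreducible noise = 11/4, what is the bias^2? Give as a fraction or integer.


Total error = bias^2 + variance + irreducible noise. So bias^2 = 193/20 - 39/10 - 11/4 = 3.

3


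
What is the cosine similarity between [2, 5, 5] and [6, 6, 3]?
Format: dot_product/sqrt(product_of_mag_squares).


dot = 57. |a|^2 = 54, |b|^2 = 81. cos = 57/sqrt(4374).

57/sqrt(4374)


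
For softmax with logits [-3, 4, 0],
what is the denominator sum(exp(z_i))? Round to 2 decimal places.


Denom = e^-3=0.0498 + e^4=54.5982 + e^0=1.0000. Sum = 55.6480, which rounds to 55.65.

55.65


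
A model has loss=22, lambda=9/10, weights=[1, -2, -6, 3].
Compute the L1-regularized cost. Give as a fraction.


L1 norm = sum(|w|) = 12. J = 22 + 9/10 * 12 = 164/5.

164/5


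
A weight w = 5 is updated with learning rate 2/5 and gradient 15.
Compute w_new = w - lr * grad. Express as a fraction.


w_new = 5 - 2/5 * 15 = 5 - 6 = -1.

-1


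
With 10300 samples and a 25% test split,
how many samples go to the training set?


Test set = 10300 * 25% = 2575. Training set = 10300 - 2575 = 7725.

7725


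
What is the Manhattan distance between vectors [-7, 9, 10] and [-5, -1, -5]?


d = sum of absolute differences: |-7--5|=2 + |9--1|=10 + |10--5|=15 = 27.

27


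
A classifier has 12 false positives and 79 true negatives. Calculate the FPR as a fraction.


FPR = FP / (FP + TN) = 12 / 91 = 12/91.

12/91


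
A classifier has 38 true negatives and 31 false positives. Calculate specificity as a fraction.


Specificity = TN / (TN + FP) = 38 / 69 = 38/69.

38/69


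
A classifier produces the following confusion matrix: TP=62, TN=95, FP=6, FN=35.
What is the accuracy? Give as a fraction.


Accuracy = (TP + TN) / (TP + TN + FP + FN) = (62 + 95) / 198 = 157/198.

157/198


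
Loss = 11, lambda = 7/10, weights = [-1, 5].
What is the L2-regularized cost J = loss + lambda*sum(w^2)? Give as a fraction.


L2 sq norm = sum(w^2) = 26. J = 11 + 7/10 * 26 = 146/5.

146/5


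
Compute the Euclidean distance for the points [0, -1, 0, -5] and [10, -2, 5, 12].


d = sqrt(sum of squared differences). (0-10)^2=100, (-1--2)^2=1, (0-5)^2=25, (-5-12)^2=289. Sum = 415.

sqrt(415)


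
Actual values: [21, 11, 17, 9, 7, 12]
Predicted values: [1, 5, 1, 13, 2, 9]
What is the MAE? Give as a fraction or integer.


MAE = (1/6) * (|21-1|=20 + |11-5|=6 + |17-1|=16 + |9-13|=4 + |7-2|=5 + |12-9|=3). Sum = 54. MAE = 9.

9


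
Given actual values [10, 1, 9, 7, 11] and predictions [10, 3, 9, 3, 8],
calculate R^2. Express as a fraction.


Mean(y) = 38/5. SS_res = 29. SS_tot = 316/5. R^2 = 1 - 29/(316/5) = 171/316.

171/316


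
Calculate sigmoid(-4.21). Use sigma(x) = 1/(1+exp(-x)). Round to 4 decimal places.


sigma(-4.21) = 1/(1+e^(4.21)) = 1/(1+67.356540) = 1/68.356540 = 0.0146.

0.0146


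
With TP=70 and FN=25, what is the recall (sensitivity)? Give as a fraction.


Recall = TP / (TP + FN) = 70 / 95 = 14/19.

14/19


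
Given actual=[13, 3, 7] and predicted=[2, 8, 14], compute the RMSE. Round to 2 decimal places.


MSE = 65.0000. RMSE = sqrt(65.0000) = 8.06.

8.06


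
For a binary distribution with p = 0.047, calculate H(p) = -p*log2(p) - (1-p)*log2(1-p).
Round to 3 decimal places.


H = -0.047*log2(0.047) - 0.953*log2(0.953) = 0.274.

0.274


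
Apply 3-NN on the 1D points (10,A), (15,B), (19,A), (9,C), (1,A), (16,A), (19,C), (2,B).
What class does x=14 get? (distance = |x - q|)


Distances: |10-14|=4, |15-14|=1, |19-14|=5, |9-14|=5, |1-14|=13, |16-14|=2, |19-14|=5, |2-14|=12. 3 nearest: (15,B), (16,A), (10,A). Counts: {'B': 1, 'A': 2}. Majority class: A.

A


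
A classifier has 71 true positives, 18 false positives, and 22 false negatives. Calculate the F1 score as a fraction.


Precision = 71/89 = 71/89. Recall = 71/93 = 71/93. F1 = 2*P*R/(P+R) = 71/91.

71/91


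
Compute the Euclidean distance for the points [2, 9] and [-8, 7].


d = sqrt(sum of squared differences). (2--8)^2=100, (9-7)^2=4. Sum = 104.

sqrt(104)


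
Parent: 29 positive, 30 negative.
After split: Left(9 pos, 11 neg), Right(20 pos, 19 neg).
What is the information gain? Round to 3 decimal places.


H(parent) = 0.9998. H(left) = 0.9928, H(right) = 0.9995. Weighted = (20/59)*0.9928 + (39/59)*0.9995 = 0.9972. IG = 0.9998 - 0.9972 = 0.0026, which rounds to 0.003.

0.003


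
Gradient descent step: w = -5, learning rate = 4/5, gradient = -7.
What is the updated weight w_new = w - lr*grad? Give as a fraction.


w_new = -5 - 4/5 * -7 = -5 - -28/5 = 3/5.

3/5


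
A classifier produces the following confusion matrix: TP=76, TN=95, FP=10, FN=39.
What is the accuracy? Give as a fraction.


Accuracy = (TP + TN) / (TP + TN + FP + FN) = (76 + 95) / 220 = 171/220.

171/220


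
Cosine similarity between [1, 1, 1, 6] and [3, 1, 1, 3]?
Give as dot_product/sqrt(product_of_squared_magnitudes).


dot = 23. |a|^2 = 39, |b|^2 = 20. cos = 23/sqrt(780).

23/sqrt(780)


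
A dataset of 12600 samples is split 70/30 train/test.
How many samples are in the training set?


Test set = 12600 * 30% = 3780. Training set = 12600 - 3780 = 8820.

8820


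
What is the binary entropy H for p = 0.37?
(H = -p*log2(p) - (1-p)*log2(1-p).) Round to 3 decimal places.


H = -0.37*log2(0.37) - 0.63*log2(0.63) = 0.951.

0.951


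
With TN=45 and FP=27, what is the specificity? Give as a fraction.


Specificity = TN / (TN + FP) = 45 / 72 = 5/8.

5/8


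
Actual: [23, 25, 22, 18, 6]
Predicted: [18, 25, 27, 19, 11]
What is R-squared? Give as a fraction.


Mean(y) = 94/5. SS_res = 76. SS_tot = 1154/5. R^2 = 1 - 76/(1154/5) = 387/577.

387/577


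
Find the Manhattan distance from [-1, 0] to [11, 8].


d = sum of absolute differences: |-1-11|=12 + |0-8|=8 = 20.

20


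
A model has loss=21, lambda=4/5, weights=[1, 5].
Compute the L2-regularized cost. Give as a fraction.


L2 sq norm = sum(w^2) = 26. J = 21 + 4/5 * 26 = 209/5.

209/5


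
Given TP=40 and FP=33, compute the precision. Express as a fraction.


Precision = TP / (TP + FP) = 40 / 73 = 40/73.

40/73


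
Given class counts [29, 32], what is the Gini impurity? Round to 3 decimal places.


Total = 61. Proportions: 29/61, 32/61. sum(p_i^2) = 0.5012. Gini = 1 - 0.5012 = 0.4988, which rounds to 0.499.

0.499


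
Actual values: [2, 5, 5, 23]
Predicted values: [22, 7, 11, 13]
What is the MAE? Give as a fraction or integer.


MAE = (1/4) * (|2-22|=20 + |5-7|=2 + |5-11|=6 + |23-13|=10). Sum = 38. MAE = 19/2.

19/2


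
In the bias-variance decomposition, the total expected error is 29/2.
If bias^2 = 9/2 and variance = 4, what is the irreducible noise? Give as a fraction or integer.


Total error = bias^2 + variance + irreducible noise. So irreducible noise = 29/2 - 9/2 - 4 = 6.

6


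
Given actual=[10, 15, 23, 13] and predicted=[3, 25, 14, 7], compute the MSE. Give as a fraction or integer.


MSE = (1/4) * ((10-3)^2=49 + (15-25)^2=100 + (23-14)^2=81 + (13-7)^2=36). Sum = 266. MSE = 133/2.

133/2


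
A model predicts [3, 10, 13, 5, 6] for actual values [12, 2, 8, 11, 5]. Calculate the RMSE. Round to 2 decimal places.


MSE = 41.4000. RMSE = sqrt(41.4000) = 6.43.

6.43


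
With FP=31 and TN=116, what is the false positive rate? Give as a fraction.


FPR = FP / (FP + TN) = 31 / 147 = 31/147.

31/147


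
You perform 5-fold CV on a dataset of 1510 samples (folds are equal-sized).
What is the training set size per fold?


Each validation fold has 1510/5 = 302 samples. Training set = 1510 - 302 = 1208.

1208


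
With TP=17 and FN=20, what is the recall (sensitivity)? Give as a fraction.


Recall = TP / (TP + FN) = 17 / 37 = 17/37.

17/37


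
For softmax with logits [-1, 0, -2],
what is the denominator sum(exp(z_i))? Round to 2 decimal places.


Denom = e^-1=0.3679 + e^0=1.0000 + e^-2=0.1353. Sum = 1.5032, which rounds to 1.50.

1.50


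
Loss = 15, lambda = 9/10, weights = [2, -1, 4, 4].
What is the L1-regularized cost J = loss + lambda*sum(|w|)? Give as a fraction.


L1 norm = sum(|w|) = 11. J = 15 + 9/10 * 11 = 249/10.

249/10


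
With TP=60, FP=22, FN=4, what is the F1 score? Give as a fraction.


Precision = 60/82 = 30/41. Recall = 60/64 = 15/16. F1 = 2*P*R/(P+R) = 60/73.

60/73


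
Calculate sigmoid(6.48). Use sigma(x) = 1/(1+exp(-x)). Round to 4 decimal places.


sigma(6.48) = 1/(1+e^(-6.48)) = 1/(1+0.001534) = 1/1.001534 = 0.9985.

0.9985


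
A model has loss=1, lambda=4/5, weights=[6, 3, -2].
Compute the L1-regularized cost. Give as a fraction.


L1 norm = sum(|w|) = 11. J = 1 + 4/5 * 11 = 49/5.

49/5


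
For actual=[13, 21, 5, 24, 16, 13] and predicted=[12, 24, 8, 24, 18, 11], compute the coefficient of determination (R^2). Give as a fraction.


Mean(y) = 46/3. SS_res = 27. SS_tot = 676/3. R^2 = 1 - 27/(676/3) = 595/676.

595/676


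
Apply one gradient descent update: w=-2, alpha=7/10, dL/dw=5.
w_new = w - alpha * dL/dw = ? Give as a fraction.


w_new = -2 - 7/10 * 5 = -2 - 7/2 = -11/2.

-11/2


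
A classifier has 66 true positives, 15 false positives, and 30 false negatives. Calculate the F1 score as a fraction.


Precision = 66/81 = 22/27. Recall = 66/96 = 11/16. F1 = 2*P*R/(P+R) = 44/59.

44/59


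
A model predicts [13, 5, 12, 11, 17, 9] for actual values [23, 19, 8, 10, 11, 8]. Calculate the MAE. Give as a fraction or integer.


MAE = (1/6) * (|23-13|=10 + |19-5|=14 + |8-12|=4 + |10-11|=1 + |11-17|=6 + |8-9|=1). Sum = 36. MAE = 6.

6


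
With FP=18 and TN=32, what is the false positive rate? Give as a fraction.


FPR = FP / (FP + TN) = 18 / 50 = 9/25.

9/25


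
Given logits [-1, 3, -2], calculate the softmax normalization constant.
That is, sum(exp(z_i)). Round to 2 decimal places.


Denom = e^-1=0.3679 + e^3=20.0855 + e^-2=0.1353. Sum = 20.5887, which rounds to 20.59.

20.59


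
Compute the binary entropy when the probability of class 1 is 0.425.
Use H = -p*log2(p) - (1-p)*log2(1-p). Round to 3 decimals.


H = -0.425*log2(0.425) - 0.575*log2(0.575) = 0.984.

0.984


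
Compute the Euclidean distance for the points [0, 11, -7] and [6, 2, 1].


d = sqrt(sum of squared differences). (0-6)^2=36, (11-2)^2=81, (-7-1)^2=64. Sum = 181.

sqrt(181)


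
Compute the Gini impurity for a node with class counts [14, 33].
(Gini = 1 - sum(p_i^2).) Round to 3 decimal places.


Total = 47. Proportions: 14/47, 33/47. sum(p_i^2) = 0.5817. Gini = 1 - 0.5817 = 0.4183, which rounds to 0.418.

0.418


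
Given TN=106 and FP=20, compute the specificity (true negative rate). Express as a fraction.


Specificity = TN / (TN + FP) = 106 / 126 = 53/63.

53/63


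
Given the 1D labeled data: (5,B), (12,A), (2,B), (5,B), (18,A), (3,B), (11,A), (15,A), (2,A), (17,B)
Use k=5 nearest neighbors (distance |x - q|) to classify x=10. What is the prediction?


Distances: |5-10|=5, |12-10|=2, |2-10|=8, |5-10|=5, |18-10|=8, |3-10|=7, |11-10|=1, |15-10|=5, |2-10|=8, |17-10|=7. 5 nearest: (11,A), (12,A), (15,A), (5,B), (5,B). Counts: {'A': 3, 'B': 2}. Majority class: A.

A


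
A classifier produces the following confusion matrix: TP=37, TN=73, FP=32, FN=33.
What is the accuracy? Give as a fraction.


Accuracy = (TP + TN) / (TP + TN + FP + FN) = (37 + 73) / 175 = 22/35.

22/35


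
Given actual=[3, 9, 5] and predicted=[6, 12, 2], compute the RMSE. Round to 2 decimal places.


MSE = 9.0000. RMSE = sqrt(9.0000) = 3.00.

3.00


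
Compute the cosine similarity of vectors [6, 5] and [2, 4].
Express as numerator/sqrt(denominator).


dot = 32. |a|^2 = 61, |b|^2 = 20. cos = 32/sqrt(1220).

32/sqrt(1220)


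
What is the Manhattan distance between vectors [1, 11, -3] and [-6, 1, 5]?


d = sum of absolute differences: |1--6|=7 + |11-1|=10 + |-3-5|=8 = 25.

25


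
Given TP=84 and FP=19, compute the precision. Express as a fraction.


Precision = TP / (TP + FP) = 84 / 103 = 84/103.

84/103


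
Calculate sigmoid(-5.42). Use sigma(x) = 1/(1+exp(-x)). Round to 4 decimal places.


sigma(-5.42) = 1/(1+e^(5.42)) = 1/(1+225.879123) = 1/226.879123 = 0.0044.

0.0044


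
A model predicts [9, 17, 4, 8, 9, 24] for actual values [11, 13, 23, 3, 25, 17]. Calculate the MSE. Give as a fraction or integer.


MSE = (1/6) * ((11-9)^2=4 + (13-17)^2=16 + (23-4)^2=361 + (3-8)^2=25 + (25-9)^2=256 + (17-24)^2=49). Sum = 711. MSE = 237/2.

237/2


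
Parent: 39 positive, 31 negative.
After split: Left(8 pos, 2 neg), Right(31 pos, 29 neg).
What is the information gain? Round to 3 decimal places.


H(parent) = 0.9906. H(left) = 0.7219, H(right) = 0.9992. Weighted = (10/70)*0.7219 + (60/70)*0.9992 = 0.9596. IG = 0.9906 - 0.9596 = 0.0310, which rounds to 0.031.

0.031


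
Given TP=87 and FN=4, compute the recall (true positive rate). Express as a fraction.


Recall = TP / (TP + FN) = 87 / 91 = 87/91.

87/91


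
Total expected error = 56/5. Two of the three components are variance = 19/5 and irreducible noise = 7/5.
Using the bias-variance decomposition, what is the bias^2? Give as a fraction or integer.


Total error = bias^2 + variance + irreducible noise. So bias^2 = 56/5 - 19/5 - 7/5 = 6.

6


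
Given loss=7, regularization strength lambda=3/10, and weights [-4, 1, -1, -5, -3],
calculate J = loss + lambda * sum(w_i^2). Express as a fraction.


L2 sq norm = sum(w^2) = 52. J = 7 + 3/10 * 52 = 113/5.

113/5


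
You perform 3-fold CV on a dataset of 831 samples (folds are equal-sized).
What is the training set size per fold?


Each validation fold has 831/3 = 277 samples. Training set = 831 - 277 = 554.

554


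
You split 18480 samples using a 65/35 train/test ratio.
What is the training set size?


Test set = 18480 * 35% = 6468. Training set = 18480 - 6468 = 12012.

12012


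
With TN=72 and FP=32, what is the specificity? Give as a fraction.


Specificity = TN / (TN + FP) = 72 / 104 = 9/13.

9/13


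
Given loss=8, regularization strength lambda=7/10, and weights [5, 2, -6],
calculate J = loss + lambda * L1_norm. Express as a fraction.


L1 norm = sum(|w|) = 13. J = 8 + 7/10 * 13 = 171/10.

171/10


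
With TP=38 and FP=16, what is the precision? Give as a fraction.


Precision = TP / (TP + FP) = 38 / 54 = 19/27.

19/27


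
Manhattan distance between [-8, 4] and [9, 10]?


d = sum of absolute differences: |-8-9|=17 + |4-10|=6 = 23.

23


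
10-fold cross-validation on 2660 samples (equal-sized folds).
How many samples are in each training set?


Each validation fold has 2660/10 = 266 samples. Training set = 2660 - 266 = 2394.

2394


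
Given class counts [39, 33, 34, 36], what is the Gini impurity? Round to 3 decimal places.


Total = 142. Proportions: 39/142, 33/142, 34/142, 36/142. sum(p_i^2) = 0.2510. Gini = 1 - 0.2510 = 0.7490, which rounds to 0.749.

0.749


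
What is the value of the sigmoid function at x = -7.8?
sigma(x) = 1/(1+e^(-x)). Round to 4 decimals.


sigma(-7.8) = 1/(1+e^(7.8)) = 1/(1+2440.601978) = 1/2441.601978 = 0.0004.

0.0004


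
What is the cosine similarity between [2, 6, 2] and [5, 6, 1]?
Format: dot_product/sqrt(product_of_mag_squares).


dot = 48. |a|^2 = 44, |b|^2 = 62. cos = 48/sqrt(2728).

48/sqrt(2728)


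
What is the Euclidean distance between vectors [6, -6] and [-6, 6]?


d = sqrt(sum of squared differences). (6--6)^2=144, (-6-6)^2=144. Sum = 288.

sqrt(288)


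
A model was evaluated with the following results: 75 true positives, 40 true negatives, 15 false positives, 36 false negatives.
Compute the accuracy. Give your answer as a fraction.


Accuracy = (TP + TN) / (TP + TN + FP + FN) = (75 + 40) / 166 = 115/166.

115/166


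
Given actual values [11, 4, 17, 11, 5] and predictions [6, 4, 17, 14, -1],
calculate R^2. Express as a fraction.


Mean(y) = 48/5. SS_res = 70. SS_tot = 556/5. R^2 = 1 - 70/(556/5) = 103/278.

103/278


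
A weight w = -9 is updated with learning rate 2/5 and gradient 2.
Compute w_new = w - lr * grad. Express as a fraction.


w_new = -9 - 2/5 * 2 = -9 - 4/5 = -49/5.

-49/5


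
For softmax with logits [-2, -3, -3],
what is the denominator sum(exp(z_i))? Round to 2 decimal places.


Denom = e^-2=0.1353 + e^-3=0.0498 + e^-3=0.0498. Sum = 0.2349, which rounds to 0.23.

0.23


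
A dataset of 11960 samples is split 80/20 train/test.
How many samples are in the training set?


Test set = 11960 * 20% = 2392. Training set = 11960 - 2392 = 9568.

9568


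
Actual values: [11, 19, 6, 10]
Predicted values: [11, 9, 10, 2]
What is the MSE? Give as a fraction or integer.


MSE = (1/4) * ((11-11)^2=0 + (19-9)^2=100 + (6-10)^2=16 + (10-2)^2=64). Sum = 180. MSE = 45.

45


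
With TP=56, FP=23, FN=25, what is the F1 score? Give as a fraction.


Precision = 56/79 = 56/79. Recall = 56/81 = 56/81. F1 = 2*P*R/(P+R) = 7/10.

7/10


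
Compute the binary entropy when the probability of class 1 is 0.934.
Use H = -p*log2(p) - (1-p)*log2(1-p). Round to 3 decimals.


H = -0.934*log2(0.934) - 0.066*log2(0.066) = 0.351.

0.351


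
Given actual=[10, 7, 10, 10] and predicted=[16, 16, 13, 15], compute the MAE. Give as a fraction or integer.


MAE = (1/4) * (|10-16|=6 + |7-16|=9 + |10-13|=3 + |10-15|=5). Sum = 23. MAE = 23/4.

23/4


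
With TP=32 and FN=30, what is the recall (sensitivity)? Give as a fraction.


Recall = TP / (TP + FN) = 32 / 62 = 16/31.

16/31


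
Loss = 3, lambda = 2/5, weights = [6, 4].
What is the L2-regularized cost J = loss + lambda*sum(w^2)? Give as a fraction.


L2 sq norm = sum(w^2) = 52. J = 3 + 2/5 * 52 = 119/5.

119/5


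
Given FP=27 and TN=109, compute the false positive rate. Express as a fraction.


FPR = FP / (FP + TN) = 27 / 136 = 27/136.

27/136


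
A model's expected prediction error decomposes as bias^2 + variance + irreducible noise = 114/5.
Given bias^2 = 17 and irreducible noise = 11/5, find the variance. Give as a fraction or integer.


Total error = bias^2 + variance + irreducible noise. So variance = 114/5 - 17 - 11/5 = 18/5.

18/5


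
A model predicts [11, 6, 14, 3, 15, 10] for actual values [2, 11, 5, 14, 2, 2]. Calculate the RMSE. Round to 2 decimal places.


MSE = 90.1667. RMSE = sqrt(90.1667) = 9.50.

9.50


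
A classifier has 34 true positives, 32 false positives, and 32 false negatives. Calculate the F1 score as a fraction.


Precision = 34/66 = 17/33. Recall = 34/66 = 17/33. F1 = 2*P*R/(P+R) = 17/33.

17/33


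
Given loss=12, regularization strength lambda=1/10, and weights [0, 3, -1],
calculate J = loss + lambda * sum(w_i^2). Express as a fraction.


L2 sq norm = sum(w^2) = 10. J = 12 + 1/10 * 10 = 13.

13


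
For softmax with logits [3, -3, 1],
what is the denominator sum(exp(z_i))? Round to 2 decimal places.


Denom = e^3=20.0855 + e^-3=0.0498 + e^1=2.7183. Sum = 22.8536, which rounds to 22.85.

22.85


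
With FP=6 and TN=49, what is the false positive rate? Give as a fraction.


FPR = FP / (FP + TN) = 6 / 55 = 6/55.

6/55


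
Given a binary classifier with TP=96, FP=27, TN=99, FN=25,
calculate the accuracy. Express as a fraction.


Accuracy = (TP + TN) / (TP + TN + FP + FN) = (96 + 99) / 247 = 15/19.

15/19


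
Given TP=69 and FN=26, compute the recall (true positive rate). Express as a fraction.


Recall = TP / (TP + FN) = 69 / 95 = 69/95.

69/95


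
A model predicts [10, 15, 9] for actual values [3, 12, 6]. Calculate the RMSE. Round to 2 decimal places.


MSE = 22.3333. RMSE = sqrt(22.3333) = 4.73.

4.73


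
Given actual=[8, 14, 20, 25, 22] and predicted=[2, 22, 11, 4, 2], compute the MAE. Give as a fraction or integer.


MAE = (1/5) * (|8-2|=6 + |14-22|=8 + |20-11|=9 + |25-4|=21 + |22-2|=20). Sum = 64. MAE = 64/5.

64/5


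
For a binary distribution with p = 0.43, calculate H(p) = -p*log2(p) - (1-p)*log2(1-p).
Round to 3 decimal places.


H = -0.43*log2(0.43) - 0.57*log2(0.57) = 0.986.

0.986


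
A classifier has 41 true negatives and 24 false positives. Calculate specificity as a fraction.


Specificity = TN / (TN + FP) = 41 / 65 = 41/65.

41/65


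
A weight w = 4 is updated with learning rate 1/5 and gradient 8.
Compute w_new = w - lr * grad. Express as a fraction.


w_new = 4 - 1/5 * 8 = 4 - 8/5 = 12/5.

12/5


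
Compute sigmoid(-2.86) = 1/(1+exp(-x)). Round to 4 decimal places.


sigma(-2.86) = 1/(1+e^(2.86)) = 1/(1+17.461527) = 1/18.461527 = 0.0542.

0.0542


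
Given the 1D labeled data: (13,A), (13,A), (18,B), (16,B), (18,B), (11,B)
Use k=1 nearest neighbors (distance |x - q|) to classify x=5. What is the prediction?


Distances: |13-5|=8, |13-5|=8, |18-5|=13, |16-5|=11, |18-5|=13, |11-5|=6. 1 nearest: (11,B). Counts: {'B': 1}. Majority class: B.

B


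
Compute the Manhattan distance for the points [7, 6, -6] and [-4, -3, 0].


d = sum of absolute differences: |7--4|=11 + |6--3|=9 + |-6-0|=6 = 26.

26


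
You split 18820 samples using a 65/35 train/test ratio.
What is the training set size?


Test set = 18820 * 35% = 6587. Training set = 18820 - 6587 = 12233.

12233


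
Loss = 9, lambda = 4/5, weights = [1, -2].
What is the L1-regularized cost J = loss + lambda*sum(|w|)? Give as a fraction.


L1 norm = sum(|w|) = 3. J = 9 + 4/5 * 3 = 57/5.

57/5


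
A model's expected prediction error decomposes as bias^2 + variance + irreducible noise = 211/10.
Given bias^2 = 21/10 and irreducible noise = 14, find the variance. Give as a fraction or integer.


Total error = bias^2 + variance + irreducible noise. So variance = 211/10 - 21/10 - 14 = 5.

5


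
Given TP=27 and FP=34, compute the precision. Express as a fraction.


Precision = TP / (TP + FP) = 27 / 61 = 27/61.

27/61


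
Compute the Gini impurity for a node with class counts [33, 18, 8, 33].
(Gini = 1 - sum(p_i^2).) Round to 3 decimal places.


Total = 92. Proportions: 33/92, 18/92, 8/92, 33/92. sum(p_i^2) = 0.3032. Gini = 1 - 0.3032 = 0.6968, which rounds to 0.697.

0.697


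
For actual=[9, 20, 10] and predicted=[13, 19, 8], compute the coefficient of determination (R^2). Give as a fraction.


Mean(y) = 13. SS_res = 21. SS_tot = 74. R^2 = 1 - 21/(74) = 53/74.

53/74


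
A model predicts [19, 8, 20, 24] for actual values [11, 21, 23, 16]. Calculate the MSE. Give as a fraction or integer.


MSE = (1/4) * ((11-19)^2=64 + (21-8)^2=169 + (23-20)^2=9 + (16-24)^2=64). Sum = 306. MSE = 153/2.

153/2


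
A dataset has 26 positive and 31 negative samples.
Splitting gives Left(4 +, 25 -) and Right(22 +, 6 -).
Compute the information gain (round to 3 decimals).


H(parent) = 0.9944. H(left) = 0.5788, H(right) = 0.7496. Weighted = (29/57)*0.5788 + (28/57)*0.7496 = 0.6627. IG = 0.9944 - 0.6627 = 0.3317, which rounds to 0.332.

0.332


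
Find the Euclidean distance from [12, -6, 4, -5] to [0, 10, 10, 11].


d = sqrt(sum of squared differences). (12-0)^2=144, (-6-10)^2=256, (4-10)^2=36, (-5-11)^2=256. Sum = 692.

sqrt(692)


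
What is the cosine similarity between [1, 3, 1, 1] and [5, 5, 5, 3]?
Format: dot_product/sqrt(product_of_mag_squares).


dot = 28. |a|^2 = 12, |b|^2 = 84. cos = 28/sqrt(1008).

28/sqrt(1008)


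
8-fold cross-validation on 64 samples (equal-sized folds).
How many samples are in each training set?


Each validation fold has 64/8 = 8 samples. Training set = 64 - 8 = 56.

56


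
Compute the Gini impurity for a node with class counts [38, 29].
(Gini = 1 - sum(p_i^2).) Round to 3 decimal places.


Total = 67. Proportions: 38/67, 29/67. sum(p_i^2) = 0.5090. Gini = 1 - 0.5090 = 0.4910, which rounds to 0.491.

0.491


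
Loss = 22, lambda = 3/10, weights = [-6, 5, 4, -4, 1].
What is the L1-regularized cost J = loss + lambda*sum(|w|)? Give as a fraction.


L1 norm = sum(|w|) = 20. J = 22 + 3/10 * 20 = 28.

28


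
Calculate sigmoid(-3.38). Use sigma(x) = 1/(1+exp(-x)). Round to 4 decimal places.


sigma(-3.38) = 1/(1+e^(3.38)) = 1/(1+29.370771) = 1/30.370771 = 0.0329.

0.0329


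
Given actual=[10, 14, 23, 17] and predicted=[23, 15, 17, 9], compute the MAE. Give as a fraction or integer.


MAE = (1/4) * (|10-23|=13 + |14-15|=1 + |23-17|=6 + |17-9|=8). Sum = 28. MAE = 7.

7


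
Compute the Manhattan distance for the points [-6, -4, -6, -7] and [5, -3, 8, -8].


d = sum of absolute differences: |-6-5|=11 + |-4--3|=1 + |-6-8|=14 + |-7--8|=1 = 27.

27


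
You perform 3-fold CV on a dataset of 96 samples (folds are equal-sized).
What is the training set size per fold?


Each validation fold has 96/3 = 32 samples. Training set = 96 - 32 = 64.

64


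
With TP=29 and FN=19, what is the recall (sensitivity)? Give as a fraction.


Recall = TP / (TP + FN) = 29 / 48 = 29/48.

29/48


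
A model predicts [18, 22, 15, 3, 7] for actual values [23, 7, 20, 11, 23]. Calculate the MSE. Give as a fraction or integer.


MSE = (1/5) * ((23-18)^2=25 + (7-22)^2=225 + (20-15)^2=25 + (11-3)^2=64 + (23-7)^2=256). Sum = 595. MSE = 119.

119


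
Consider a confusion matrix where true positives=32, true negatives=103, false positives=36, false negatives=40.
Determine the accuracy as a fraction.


Accuracy = (TP + TN) / (TP + TN + FP + FN) = (32 + 103) / 211 = 135/211.

135/211


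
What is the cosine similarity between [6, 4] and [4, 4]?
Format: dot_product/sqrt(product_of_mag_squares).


dot = 40. |a|^2 = 52, |b|^2 = 32. cos = 40/sqrt(1664).

40/sqrt(1664)


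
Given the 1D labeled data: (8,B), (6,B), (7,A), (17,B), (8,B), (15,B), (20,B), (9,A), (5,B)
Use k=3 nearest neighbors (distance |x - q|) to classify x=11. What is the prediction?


Distances: |8-11|=3, |6-11|=5, |7-11|=4, |17-11|=6, |8-11|=3, |15-11|=4, |20-11|=9, |9-11|=2, |5-11|=6. 3 nearest: (9,A), (8,B), (8,B). Counts: {'A': 1, 'B': 2}. Majority class: B.

B


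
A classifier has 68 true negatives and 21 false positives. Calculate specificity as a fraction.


Specificity = TN / (TN + FP) = 68 / 89 = 68/89.

68/89


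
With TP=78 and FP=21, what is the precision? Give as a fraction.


Precision = TP / (TP + FP) = 78 / 99 = 26/33.

26/33


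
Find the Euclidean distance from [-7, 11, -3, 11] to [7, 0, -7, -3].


d = sqrt(sum of squared differences). (-7-7)^2=196, (11-0)^2=121, (-3--7)^2=16, (11--3)^2=196. Sum = 529.

23


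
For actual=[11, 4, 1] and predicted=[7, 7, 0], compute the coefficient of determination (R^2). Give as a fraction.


Mean(y) = 16/3. SS_res = 26. SS_tot = 158/3. R^2 = 1 - 26/(158/3) = 40/79.

40/79


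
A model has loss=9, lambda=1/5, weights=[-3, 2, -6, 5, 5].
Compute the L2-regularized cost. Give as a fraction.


L2 sq norm = sum(w^2) = 99. J = 9 + 1/5 * 99 = 144/5.

144/5


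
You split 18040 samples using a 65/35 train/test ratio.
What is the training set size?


Test set = 18040 * 35% = 6314. Training set = 18040 - 6314 = 11726.

11726


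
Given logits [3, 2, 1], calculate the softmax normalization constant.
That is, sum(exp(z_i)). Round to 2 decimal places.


Denom = e^3=20.0855 + e^2=7.3891 + e^1=2.7183. Sum = 30.1929, which rounds to 30.19.

30.19


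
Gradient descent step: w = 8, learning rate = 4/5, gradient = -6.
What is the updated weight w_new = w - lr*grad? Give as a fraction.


w_new = 8 - 4/5 * -6 = 8 - -24/5 = 64/5.

64/5


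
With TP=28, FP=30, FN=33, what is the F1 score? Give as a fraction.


Precision = 28/58 = 14/29. Recall = 28/61 = 28/61. F1 = 2*P*R/(P+R) = 8/17.

8/17


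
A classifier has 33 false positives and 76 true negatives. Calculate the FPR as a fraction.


FPR = FP / (FP + TN) = 33 / 109 = 33/109.

33/109


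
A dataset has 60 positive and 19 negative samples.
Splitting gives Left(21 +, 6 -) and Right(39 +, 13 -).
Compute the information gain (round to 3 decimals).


H(parent) = 0.7959. H(left) = 0.7642, H(right) = 0.8113. Weighted = (27/79)*0.7642 + (52/79)*0.8113 = 0.7952. IG = 0.7959 - 0.7952 = 0.0007, which rounds to 0.001.

0.001


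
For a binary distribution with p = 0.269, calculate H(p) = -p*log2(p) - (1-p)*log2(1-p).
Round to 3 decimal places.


H = -0.269*log2(0.269) - 0.731*log2(0.731) = 0.840.

0.840


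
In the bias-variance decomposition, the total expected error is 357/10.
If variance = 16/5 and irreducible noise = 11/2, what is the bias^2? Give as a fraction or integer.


Total error = bias^2 + variance + irreducible noise. So bias^2 = 357/10 - 16/5 - 11/2 = 27.

27


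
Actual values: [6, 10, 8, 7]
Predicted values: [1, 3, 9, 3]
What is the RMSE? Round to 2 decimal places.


MSE = 22.7500. RMSE = sqrt(22.7500) = 4.77.

4.77


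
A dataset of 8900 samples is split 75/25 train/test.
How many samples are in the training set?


Test set = 8900 * 25% = 2225. Training set = 8900 - 2225 = 6675.

6675


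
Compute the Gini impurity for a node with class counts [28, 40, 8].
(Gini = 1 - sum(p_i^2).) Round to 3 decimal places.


Total = 76. Proportions: 28/76, 40/76, 8/76. sum(p_i^2) = 0.4238. Gini = 1 - 0.4238 = 0.5762, which rounds to 0.576.

0.576


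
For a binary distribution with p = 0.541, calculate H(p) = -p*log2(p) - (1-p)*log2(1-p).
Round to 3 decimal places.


H = -0.541*log2(0.541) - 0.459*log2(0.459) = 0.995.

0.995


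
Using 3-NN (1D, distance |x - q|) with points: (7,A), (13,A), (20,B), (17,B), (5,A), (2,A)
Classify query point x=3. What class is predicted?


Distances: |7-3|=4, |13-3|=10, |20-3|=17, |17-3|=14, |5-3|=2, |2-3|=1. 3 nearest: (2,A), (5,A), (7,A). Counts: {'A': 3}. Majority class: A.

A


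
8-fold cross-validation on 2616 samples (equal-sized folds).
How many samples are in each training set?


Each validation fold has 2616/8 = 327 samples. Training set = 2616 - 327 = 2289.

2289


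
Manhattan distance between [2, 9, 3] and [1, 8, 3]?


d = sum of absolute differences: |2-1|=1 + |9-8|=1 + |3-3|=0 = 2.

2


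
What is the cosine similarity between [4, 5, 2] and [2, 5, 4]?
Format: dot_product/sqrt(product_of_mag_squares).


dot = 41. |a|^2 = 45, |b|^2 = 45. cos = 41/sqrt(2025).

41/sqrt(2025)


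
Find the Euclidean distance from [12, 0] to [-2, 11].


d = sqrt(sum of squared differences). (12--2)^2=196, (0-11)^2=121. Sum = 317.

sqrt(317)


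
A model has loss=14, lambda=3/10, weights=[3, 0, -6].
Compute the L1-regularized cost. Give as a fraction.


L1 norm = sum(|w|) = 9. J = 14 + 3/10 * 9 = 167/10.

167/10


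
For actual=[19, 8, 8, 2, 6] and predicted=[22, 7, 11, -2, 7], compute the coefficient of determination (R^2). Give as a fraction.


Mean(y) = 43/5. SS_res = 36. SS_tot = 796/5. R^2 = 1 - 36/(796/5) = 154/199.

154/199


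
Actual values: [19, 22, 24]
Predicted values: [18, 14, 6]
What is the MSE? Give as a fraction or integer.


MSE = (1/3) * ((19-18)^2=1 + (22-14)^2=64 + (24-6)^2=324). Sum = 389. MSE = 389/3.

389/3


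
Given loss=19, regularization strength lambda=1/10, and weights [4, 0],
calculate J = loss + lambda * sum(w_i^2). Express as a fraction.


L2 sq norm = sum(w^2) = 16. J = 19 + 1/10 * 16 = 103/5.

103/5


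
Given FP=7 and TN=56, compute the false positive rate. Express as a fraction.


FPR = FP / (FP + TN) = 7 / 63 = 1/9.

1/9


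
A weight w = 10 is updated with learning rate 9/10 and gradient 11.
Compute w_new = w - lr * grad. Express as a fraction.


w_new = 10 - 9/10 * 11 = 10 - 99/10 = 1/10.

1/10


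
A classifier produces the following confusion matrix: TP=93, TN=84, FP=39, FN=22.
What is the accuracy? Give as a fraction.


Accuracy = (TP + TN) / (TP + TN + FP + FN) = (93 + 84) / 238 = 177/238.

177/238


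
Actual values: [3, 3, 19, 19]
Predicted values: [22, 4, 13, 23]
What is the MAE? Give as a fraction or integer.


MAE = (1/4) * (|3-22|=19 + |3-4|=1 + |19-13|=6 + |19-23|=4). Sum = 30. MAE = 15/2.

15/2


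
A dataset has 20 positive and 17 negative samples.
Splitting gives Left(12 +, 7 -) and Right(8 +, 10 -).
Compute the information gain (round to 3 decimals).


H(parent) = 0.9953. H(left) = 0.9495, H(right) = 0.9911. Weighted = (19/37)*0.9495 + (18/37)*0.9911 = 0.9697. IG = 0.9953 - 0.9697 = 0.0256, which rounds to 0.026.

0.026


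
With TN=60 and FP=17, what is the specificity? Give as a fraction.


Specificity = TN / (TN + FP) = 60 / 77 = 60/77.

60/77


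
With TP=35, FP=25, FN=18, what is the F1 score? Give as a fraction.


Precision = 35/60 = 7/12. Recall = 35/53 = 35/53. F1 = 2*P*R/(P+R) = 70/113.

70/113


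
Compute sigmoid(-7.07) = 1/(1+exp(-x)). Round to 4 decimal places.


sigma(-7.07) = 1/(1+e^(7.07)) = 1/(1+1176.148034) = 1/1177.148034 = 0.0008.

0.0008


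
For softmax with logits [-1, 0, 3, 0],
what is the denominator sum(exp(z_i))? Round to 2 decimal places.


Denom = e^-1=0.3679 + e^0=1.0000 + e^3=20.0855 + e^0=1.0000. Sum = 22.4534, which rounds to 22.45.

22.45


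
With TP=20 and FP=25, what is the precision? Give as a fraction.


Precision = TP / (TP + FP) = 20 / 45 = 4/9.

4/9


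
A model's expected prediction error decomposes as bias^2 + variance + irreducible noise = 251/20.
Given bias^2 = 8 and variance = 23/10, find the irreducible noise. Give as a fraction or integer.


Total error = bias^2 + variance + irreducible noise. So irreducible noise = 251/20 - 8 - 23/10 = 9/4.

9/4


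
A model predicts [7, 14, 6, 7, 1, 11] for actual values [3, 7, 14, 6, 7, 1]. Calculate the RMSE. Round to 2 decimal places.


MSE = 44.3333. RMSE = sqrt(44.3333) = 6.66.

6.66


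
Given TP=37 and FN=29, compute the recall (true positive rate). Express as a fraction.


Recall = TP / (TP + FN) = 37 / 66 = 37/66.

37/66


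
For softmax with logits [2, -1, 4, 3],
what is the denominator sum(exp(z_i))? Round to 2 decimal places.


Denom = e^2=7.3891 + e^-1=0.3679 + e^4=54.5982 + e^3=20.0855. Sum = 82.4407, which rounds to 82.44.

82.44


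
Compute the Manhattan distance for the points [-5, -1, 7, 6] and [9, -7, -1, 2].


d = sum of absolute differences: |-5-9|=14 + |-1--7|=6 + |7--1|=8 + |6-2|=4 = 32.

32


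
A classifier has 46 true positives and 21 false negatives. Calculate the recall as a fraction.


Recall = TP / (TP + FN) = 46 / 67 = 46/67.

46/67


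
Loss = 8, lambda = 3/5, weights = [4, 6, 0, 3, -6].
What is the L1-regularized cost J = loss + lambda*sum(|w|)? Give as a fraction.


L1 norm = sum(|w|) = 19. J = 8 + 3/5 * 19 = 97/5.

97/5


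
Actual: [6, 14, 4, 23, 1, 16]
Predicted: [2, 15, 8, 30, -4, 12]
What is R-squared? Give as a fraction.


Mean(y) = 32/3. SS_res = 123. SS_tot = 1054/3. R^2 = 1 - 123/(1054/3) = 685/1054.

685/1054


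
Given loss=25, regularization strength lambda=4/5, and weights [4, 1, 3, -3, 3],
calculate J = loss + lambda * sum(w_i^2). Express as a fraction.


L2 sq norm = sum(w^2) = 44. J = 25 + 4/5 * 44 = 301/5.

301/5


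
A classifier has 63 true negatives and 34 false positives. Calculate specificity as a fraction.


Specificity = TN / (TN + FP) = 63 / 97 = 63/97.

63/97


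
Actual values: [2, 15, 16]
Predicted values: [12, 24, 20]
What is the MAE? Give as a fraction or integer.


MAE = (1/3) * (|2-12|=10 + |15-24|=9 + |16-20|=4). Sum = 23. MAE = 23/3.

23/3


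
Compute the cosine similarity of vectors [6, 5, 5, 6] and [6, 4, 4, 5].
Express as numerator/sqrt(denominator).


dot = 106. |a|^2 = 122, |b|^2 = 93. cos = 106/sqrt(11346).

106/sqrt(11346)


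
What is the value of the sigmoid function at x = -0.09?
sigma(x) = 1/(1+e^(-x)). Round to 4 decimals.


sigma(-0.09) = 1/(1+e^(0.09)) = 1/(1+1.094174) = 1/2.094174 = 0.4775.

0.4775


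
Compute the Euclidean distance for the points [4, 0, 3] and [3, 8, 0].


d = sqrt(sum of squared differences). (4-3)^2=1, (0-8)^2=64, (3-0)^2=9. Sum = 74.

sqrt(74)


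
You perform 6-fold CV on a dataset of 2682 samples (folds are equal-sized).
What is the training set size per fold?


Each validation fold has 2682/6 = 447 samples. Training set = 2682 - 447 = 2235.

2235


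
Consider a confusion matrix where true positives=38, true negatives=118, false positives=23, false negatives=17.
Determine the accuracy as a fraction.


Accuracy = (TP + TN) / (TP + TN + FP + FN) = (38 + 118) / 196 = 39/49.

39/49


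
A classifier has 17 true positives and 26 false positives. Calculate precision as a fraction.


Precision = TP / (TP + FP) = 17 / 43 = 17/43.

17/43


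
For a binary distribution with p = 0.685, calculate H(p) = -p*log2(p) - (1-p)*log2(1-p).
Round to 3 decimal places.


H = -0.685*log2(0.685) - 0.315*log2(0.315) = 0.899.

0.899


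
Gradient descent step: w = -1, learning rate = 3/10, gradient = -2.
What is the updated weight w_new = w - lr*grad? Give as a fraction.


w_new = -1 - 3/10 * -2 = -1 - -3/5 = -2/5.

-2/5


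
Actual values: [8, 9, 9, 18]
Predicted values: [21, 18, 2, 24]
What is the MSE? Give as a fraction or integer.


MSE = (1/4) * ((8-21)^2=169 + (9-18)^2=81 + (9-2)^2=49 + (18-24)^2=36). Sum = 335. MSE = 335/4.

335/4


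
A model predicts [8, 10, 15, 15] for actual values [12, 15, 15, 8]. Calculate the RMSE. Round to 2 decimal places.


MSE = 22.5000. RMSE = sqrt(22.5000) = 4.74.

4.74


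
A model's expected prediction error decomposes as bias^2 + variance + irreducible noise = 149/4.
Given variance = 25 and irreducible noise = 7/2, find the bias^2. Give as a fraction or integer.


Total error = bias^2 + variance + irreducible noise. So bias^2 = 149/4 - 25 - 7/2 = 35/4.

35/4


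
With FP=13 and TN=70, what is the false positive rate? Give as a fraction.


FPR = FP / (FP + TN) = 13 / 83 = 13/83.

13/83


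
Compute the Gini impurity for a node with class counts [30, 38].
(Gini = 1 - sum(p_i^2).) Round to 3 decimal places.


Total = 68. Proportions: 30/68, 38/68. sum(p_i^2) = 0.5069. Gini = 1 - 0.5069 = 0.4931, which rounds to 0.493.

0.493


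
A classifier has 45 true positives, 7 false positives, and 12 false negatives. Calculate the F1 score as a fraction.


Precision = 45/52 = 45/52. Recall = 45/57 = 15/19. F1 = 2*P*R/(P+R) = 90/109.

90/109


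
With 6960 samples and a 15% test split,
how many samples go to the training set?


Test set = 6960 * 15% = 1044. Training set = 6960 - 1044 = 5916.

5916


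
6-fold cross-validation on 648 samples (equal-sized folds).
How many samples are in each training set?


Each validation fold has 648/6 = 108 samples. Training set = 648 - 108 = 540.

540


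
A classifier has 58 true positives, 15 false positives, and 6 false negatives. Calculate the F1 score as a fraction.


Precision = 58/73 = 58/73. Recall = 58/64 = 29/32. F1 = 2*P*R/(P+R) = 116/137.

116/137
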